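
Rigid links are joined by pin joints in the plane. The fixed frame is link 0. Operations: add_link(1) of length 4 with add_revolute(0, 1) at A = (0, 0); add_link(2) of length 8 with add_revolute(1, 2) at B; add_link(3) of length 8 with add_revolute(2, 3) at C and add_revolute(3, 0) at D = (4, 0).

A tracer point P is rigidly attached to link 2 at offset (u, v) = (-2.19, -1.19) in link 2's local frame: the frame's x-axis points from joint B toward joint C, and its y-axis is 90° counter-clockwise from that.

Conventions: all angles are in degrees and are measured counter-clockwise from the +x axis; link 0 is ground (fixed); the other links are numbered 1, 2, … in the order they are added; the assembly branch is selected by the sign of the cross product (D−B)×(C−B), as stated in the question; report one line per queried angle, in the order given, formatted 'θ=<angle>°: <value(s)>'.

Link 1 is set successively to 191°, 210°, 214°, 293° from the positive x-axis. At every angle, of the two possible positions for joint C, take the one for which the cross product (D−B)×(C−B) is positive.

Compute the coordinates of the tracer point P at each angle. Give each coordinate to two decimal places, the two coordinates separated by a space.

A=(0,0), D=(4.00,0)
θ=191°: B = A + 4.00·(cos191°, sin191°) = (-3.9265, -0.7632)
θ=191°: |BD| = 7.9632
θ=191°: circle(B,8.00) ∩ circle(D,8.00): a=3.9816, h=6.9388
θ=191°:   candidates: C₊=(-0.6283,6.5252) cross=55.255; C₋=(0.7018,-7.2885) cross=-55.255
θ=191°:   branch + wants cross > 0 → take C=(-0.6283,6.5252) (cross=55.255)
θ=191°: ex = (C−B)/|BC| = (0.4123,0.9111); ey = (-0.9111,0.4123)
θ=191°: P = B + -2.19·ex + -1.19·ey = (-3.7452,-3.2491)
θ=210°: B = A + 4.00·(cos210°, sin210°) = (-3.4641, -2.0000)
θ=210°: |BD| = 7.7274
θ=210°: circle(B,8.00) ∩ circle(D,8.00): a=3.8637, h=7.0051
θ=210°:   candidates: C₊=(-1.5451,5.7664) cross=54.131; C₋=(2.0810,-7.7664) cross=-54.131
θ=210°:   branch + wants cross > 0 → take C=(-1.5451,5.7664) (cross=54.131)
θ=210°: ex = (C−B)/|BC| = (0.2399,0.9708); ey = (-0.9708,0.2399)
θ=210°: P = B + -2.19·ex + -1.19·ey = (-2.8342,-4.4115)
θ=214°: B = A + 4.00·(cos214°, sin214°) = (-3.3162, -2.2368)
θ=214°: |BD| = 7.6504
θ=214°: circle(B,8.00) ∩ circle(D,8.00): a=3.8252, h=7.0262
θ=214°:   candidates: C₊=(-1.7123,5.6008) cross=53.754; C₋=(2.3962,-7.8376) cross=-53.754
θ=214°:   branch + wants cross > 0 → take C=(-1.7123,5.6008) (cross=53.754)
θ=214°: ex = (C−B)/|BC| = (0.2005,0.9797); ey = (-0.9797,0.2005)
θ=214°: P = B + -2.19·ex + -1.19·ey = (-2.5894,-4.6209)
θ=293°: B = A + 4.00·(cos293°, sin293°) = (1.5629, -3.6820)
θ=293°: |BD| = 4.4155
θ=293°: circle(B,8.00) ∩ circle(D,8.00): a=2.2077, h=7.6893
θ=293°:   candidates: C₊=(-3.6306,2.4030) cross=33.952; C₋=(9.1935,-6.0850) cross=-33.952
θ=293°:   branch + wants cross > 0 → take C=(-3.6306,2.4030) (cross=33.952)
θ=293°: ex = (C−B)/|BC| = (-0.6492,0.7606); ey = (-0.7606,-0.6492)
θ=293°: P = B + -2.19·ex + -1.19·ey = (3.8898,-4.5753)

θ=191°: -3.75 -3.25
θ=210°: -2.83 -4.41
θ=214°: -2.59 -4.62
θ=293°: 3.89 -4.58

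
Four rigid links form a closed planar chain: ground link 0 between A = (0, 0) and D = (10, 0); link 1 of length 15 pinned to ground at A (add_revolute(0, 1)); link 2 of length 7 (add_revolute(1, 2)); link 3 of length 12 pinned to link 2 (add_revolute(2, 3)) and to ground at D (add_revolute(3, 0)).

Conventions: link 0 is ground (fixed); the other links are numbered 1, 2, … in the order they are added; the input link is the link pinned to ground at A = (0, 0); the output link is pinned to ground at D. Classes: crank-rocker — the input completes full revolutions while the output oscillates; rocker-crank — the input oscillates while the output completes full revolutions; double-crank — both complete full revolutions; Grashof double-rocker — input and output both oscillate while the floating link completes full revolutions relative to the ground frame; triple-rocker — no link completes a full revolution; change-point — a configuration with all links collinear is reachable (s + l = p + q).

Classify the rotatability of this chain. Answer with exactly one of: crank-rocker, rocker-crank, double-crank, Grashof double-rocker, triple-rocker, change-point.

lengths: ground=10, input=15, coupler=7, output=12
sorted: s=7 (shortest), l=15 (longest), p+q=22
s + l = 22 vs p + q = 22
s + l = p + q → change-point (collinear configuration reachable)

change-point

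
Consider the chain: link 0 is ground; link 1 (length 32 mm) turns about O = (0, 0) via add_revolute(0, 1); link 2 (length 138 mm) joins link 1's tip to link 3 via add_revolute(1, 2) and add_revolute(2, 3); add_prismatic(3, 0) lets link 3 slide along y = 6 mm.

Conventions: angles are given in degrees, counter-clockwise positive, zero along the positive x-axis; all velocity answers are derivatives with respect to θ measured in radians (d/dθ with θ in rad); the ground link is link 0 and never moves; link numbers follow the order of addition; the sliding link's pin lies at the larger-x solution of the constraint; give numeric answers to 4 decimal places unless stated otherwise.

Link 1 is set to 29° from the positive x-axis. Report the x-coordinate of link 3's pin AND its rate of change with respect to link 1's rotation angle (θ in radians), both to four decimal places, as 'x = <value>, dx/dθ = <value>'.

geometry: r = 32 mm, L = 138 mm, e = 6 mm
crank pin P = (r cos θ, r sin θ) = (27.987831, 15.513908)
h = r sin θ − e = 15.513908 − 6 = 9.513908
x = r cos θ + √(L² − h²) = 27.987831 + 137.671659 = 165.659489
dx/dθ = −r sin θ − h·r cos θ/√(L² − h²) (θ in radians; h = 9.513908) = -17.448029

x = 165.6595, dx/dθ = -17.4480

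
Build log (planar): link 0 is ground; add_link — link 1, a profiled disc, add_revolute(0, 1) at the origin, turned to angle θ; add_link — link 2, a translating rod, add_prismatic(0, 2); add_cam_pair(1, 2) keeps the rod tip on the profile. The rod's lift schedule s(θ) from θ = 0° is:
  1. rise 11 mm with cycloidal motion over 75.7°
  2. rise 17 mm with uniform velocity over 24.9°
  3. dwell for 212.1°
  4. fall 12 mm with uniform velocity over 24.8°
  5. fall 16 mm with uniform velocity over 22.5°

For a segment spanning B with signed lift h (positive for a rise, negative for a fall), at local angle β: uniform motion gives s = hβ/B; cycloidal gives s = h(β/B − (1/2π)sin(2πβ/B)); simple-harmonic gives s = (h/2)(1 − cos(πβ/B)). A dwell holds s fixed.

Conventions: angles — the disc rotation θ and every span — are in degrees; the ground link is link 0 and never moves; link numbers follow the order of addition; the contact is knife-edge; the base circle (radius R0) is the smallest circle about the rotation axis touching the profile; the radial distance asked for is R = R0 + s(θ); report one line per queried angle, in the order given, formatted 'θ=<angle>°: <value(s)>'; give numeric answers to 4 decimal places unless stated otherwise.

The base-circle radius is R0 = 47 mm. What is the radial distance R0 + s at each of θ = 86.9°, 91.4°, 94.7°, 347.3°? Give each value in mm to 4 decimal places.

seg 1 [0°–75.7°] cycloidal, h=11: full span → s += 11 → s = 11.0000
seg 2 [75.7°–100.6°] uniform, h=17: θ=86.9° here. β=11.2, B=24.9. 17·11.2/24.9 = 7.6466 → s = 18.6466
seg 2 [75.7°–100.6°] uniform, h=17: θ=91.4° here. β=15.7, B=24.9. 17·15.7/24.9 = 10.7189 → s = 21.7189
seg 2 [75.7°–100.6°] uniform, h=17: θ=94.7° here. β=19, B=24.9. 17·19/24.9 = 12.9719 → s = 23.9719
seg 2 [75.7°–100.6°] uniform, h=17: full span → s += 17 → s = 28.0000
seg 3 [100.6°–312.7°] dwell: s stays 28.0000
seg 4 [312.7°–337.5°] uniform, h=-12: full span → s += -12 → s = 16.0000
seg 5 [337.5°–360°] uniform, h=-16: θ=347.3° here. β=9.8, B=22.5. -16·9.8/22.5 = -6.9689 → s = 9.0311
θ=86.9°: R = R0 + s = 47 + 18.6466 = 65.6466
θ=91.4°: R = R0 + s = 47 + 21.7189 = 68.7189
θ=94.7°: R = R0 + s = 47 + 23.9719 = 70.9719
θ=347.3°: R = R0 + s = 47 + 9.0311 = 56.0311

θ=86.9°: 65.6466
θ=91.4°: 68.7189
θ=94.7°: 70.9719
θ=347.3°: 56.0311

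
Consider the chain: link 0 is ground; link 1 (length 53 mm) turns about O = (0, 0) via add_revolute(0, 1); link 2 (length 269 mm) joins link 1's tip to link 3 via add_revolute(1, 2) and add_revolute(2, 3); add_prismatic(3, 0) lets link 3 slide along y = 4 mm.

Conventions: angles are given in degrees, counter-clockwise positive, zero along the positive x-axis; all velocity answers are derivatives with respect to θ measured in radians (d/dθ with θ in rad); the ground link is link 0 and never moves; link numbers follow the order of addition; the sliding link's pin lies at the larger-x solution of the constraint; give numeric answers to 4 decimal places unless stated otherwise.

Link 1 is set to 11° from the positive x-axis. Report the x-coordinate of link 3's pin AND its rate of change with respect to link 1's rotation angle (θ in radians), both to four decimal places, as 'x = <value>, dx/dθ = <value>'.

geometry: r = 53 mm, L = 269 mm, e = 4 mm
crank pin P = (r cos θ, r sin θ) = (52.026241, 10.112877)
h = r sin θ − e = 10.112877 − 4 = 6.112877
x = r cos θ + √(L² − h²) = 52.026241 + 268.930535 = 320.956776
dx/dθ = −r sin θ − h·r cos θ/√(L² − h²) (θ in radians; h = 6.112877) = -11.295450

x = 320.9568, dx/dθ = -11.2954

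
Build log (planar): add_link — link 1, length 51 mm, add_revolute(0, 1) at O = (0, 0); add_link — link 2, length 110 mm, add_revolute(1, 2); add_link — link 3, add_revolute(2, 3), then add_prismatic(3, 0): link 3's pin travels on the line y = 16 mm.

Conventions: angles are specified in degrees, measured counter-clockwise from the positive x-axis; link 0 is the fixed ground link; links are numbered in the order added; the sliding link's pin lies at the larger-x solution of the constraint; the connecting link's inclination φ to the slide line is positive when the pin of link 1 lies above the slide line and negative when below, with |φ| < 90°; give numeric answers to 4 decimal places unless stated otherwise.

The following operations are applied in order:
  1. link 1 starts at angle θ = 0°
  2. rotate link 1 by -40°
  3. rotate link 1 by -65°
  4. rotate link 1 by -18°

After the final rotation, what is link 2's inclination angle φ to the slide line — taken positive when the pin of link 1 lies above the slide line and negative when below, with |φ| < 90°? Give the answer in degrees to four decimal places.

geometry: r = 51 mm, L = 110 mm, e = 16 mm; θ starts at 0°
rotate link 1 by -40°: θ ← 0° -40° = -40°
rotate link 1 by -65°: θ ← -40° -65° = -105°
rotate link 1 by -18°: θ ← -105° -18° = -123°
h = r sin θ − e = -42.772199 − 16 = -58.772199
sin φ = h / L = -58.772199 / 110 = -0.53429272
φ = arcsin(-0.53429272) = -32.295958°

-32.2960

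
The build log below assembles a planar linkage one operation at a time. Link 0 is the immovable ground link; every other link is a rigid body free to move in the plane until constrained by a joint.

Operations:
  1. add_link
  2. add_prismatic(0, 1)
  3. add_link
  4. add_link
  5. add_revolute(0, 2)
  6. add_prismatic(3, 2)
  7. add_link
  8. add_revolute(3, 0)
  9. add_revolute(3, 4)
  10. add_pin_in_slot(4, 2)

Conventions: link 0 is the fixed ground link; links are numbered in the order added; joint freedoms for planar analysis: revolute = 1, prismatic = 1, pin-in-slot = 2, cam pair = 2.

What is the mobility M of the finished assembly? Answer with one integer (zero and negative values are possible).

ground; <1,0,0>
#1 <2,0,0>
P:0↔1 J1 <2,1,0>
#2 <3,1,0>
#3 <4,1,0>
R:0↔2 J1 <4,2,0>
P:3↔2 J1 <4,3,0>
#4 <5,3,0>
R:3↔0 J1 <5,4,0>
R:3↔4 J1 <5,5,0>
PS:4↔2 J2 <5,5,1>
3×4 − 2×5 − 1×1 = 1

M = 1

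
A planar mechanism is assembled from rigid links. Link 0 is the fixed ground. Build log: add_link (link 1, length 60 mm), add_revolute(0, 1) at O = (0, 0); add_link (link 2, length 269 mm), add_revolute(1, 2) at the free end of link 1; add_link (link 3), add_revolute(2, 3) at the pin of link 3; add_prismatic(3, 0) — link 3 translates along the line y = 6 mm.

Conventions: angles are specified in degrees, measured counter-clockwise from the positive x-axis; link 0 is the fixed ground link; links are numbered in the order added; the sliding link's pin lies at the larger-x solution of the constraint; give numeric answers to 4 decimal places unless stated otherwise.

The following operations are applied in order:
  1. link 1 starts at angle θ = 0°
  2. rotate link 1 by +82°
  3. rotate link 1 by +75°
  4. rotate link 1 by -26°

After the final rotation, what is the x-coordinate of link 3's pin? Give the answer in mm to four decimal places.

geometry: r = 60 mm, L = 269 mm, e = 6 mm; θ starts at 0°
rotate link 1 by +82°: θ ← 0° +82° = 82°
rotate link 1 by +75°: θ ← 82° +75° = 157°
rotate link 1 by -26°: θ ← 157° -26° = 131°
crank pin P = (r cos θ, r sin θ) = (-39.363542, 45.282575)
h = r sin θ − e = 45.282575 − 6 = 39.282575
x = r cos θ + √(L² − h²) = -39.363542 + 266.116289 = 226.752747

226.7527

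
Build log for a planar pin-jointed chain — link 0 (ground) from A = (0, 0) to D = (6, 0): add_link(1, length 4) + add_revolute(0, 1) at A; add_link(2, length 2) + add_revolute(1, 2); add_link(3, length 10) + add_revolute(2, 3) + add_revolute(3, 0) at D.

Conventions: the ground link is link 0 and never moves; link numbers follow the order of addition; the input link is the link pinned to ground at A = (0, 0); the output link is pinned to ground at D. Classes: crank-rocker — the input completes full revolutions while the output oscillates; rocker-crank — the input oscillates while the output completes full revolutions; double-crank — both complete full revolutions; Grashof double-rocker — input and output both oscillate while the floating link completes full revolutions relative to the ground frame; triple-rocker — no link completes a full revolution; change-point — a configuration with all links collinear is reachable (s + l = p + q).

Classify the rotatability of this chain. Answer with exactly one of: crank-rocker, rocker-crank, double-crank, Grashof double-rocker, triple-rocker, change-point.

lengths: ground=6, input=4, coupler=2, output=10
sorted: s=2 (shortest), l=10 (longest), p+q=10
s + l = 12 vs p + q = 10
s + l > p + q → non-Grashof → no link fully rotates → triple-rocker

triple-rocker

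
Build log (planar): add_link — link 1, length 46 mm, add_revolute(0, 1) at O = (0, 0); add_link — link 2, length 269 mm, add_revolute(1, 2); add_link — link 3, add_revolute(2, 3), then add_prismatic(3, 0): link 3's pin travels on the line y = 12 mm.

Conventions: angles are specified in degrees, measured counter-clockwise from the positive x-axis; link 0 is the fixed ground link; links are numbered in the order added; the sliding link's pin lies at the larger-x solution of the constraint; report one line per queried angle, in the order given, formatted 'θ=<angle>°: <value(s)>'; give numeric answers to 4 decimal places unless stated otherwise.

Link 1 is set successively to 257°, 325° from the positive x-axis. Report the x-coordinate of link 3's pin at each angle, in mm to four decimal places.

geometry: r = 46 mm, L = 269 mm, e = 12 mm
θ=257°: crank pin P = (r cos θ, r sin θ) = (-10.347748, -44.821023)
θ=257°: h = r sin θ − e = -44.821023 − 12 = -56.821023
θ=257°: x = r cos θ + √(L² − h²) = -10.347748 + 262.930355 = 252.582606
θ=325°: crank pin P = (r cos θ, r sin θ) = (37.680994, -26.384516)
θ=325°: h = r sin θ − e = -26.384516 − 12 = -38.384516
θ=325°: x = r cos θ + √(L² − h²) = 37.680994 + 266.247308 = 303.928302

θ=257°: 252.5826
θ=325°: 303.9283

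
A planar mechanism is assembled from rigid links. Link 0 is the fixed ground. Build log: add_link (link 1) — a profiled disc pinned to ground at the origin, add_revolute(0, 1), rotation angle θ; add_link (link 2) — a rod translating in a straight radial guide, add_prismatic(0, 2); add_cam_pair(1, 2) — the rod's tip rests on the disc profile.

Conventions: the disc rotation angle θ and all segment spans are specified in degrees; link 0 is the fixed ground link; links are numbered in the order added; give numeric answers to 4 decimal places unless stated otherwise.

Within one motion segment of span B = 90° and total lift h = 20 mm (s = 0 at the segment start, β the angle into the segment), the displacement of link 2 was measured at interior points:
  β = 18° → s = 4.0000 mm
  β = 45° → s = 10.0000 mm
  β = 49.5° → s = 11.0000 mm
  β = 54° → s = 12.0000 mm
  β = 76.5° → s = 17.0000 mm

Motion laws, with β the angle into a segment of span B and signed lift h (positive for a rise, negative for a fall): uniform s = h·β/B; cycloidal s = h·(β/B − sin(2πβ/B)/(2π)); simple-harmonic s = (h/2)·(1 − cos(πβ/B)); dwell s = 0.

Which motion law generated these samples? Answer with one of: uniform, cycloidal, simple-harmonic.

candidates at β/B = r: uniform s = h·r (linear in β); cycloidal s = h·(r − sin(2πr)/(2π)); simple-harmonic s = (h/2)(1 − cos(πr))
β=18°: printed 4.0000 | uniform 4.0000, cycloidal 0.9727, simple-harmonic 1.9098
β=45°: printed 10.0000 | uniform 10.0000, cycloidal 10.0000, simple-harmonic 10.0000
β=49.5°: printed 11.0000 | uniform 11.0000, cycloidal 11.9836, simple-harmonic 11.5643
β=54°: printed 12.0000 | uniform 12.0000, cycloidal 13.8710, simple-harmonic 13.0902
β=76.5°: printed 17.0000 | uniform 17.0000, cycloidal 19.5752, simple-harmonic 18.9101
only one law matches every sample → uniform

uniform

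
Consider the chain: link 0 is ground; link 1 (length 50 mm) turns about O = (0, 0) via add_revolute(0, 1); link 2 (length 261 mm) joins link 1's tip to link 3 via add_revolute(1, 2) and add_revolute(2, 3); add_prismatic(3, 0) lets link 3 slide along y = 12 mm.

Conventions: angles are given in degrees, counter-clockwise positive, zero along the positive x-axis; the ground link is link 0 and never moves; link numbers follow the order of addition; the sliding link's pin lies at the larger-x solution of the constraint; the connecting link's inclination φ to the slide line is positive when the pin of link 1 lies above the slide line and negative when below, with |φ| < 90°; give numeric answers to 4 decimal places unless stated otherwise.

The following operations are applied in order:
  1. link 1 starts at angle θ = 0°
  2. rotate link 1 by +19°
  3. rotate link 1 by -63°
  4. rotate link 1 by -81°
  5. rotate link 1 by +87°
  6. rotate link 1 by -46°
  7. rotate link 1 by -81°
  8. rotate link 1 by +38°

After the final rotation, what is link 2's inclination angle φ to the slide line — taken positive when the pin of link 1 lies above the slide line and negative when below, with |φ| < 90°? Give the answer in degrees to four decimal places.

geometry: r = 50 mm, L = 261 mm, e = 12 mm; θ starts at 0°
rotate link 1 by +19°: θ ← 0° +19° = 19°
rotate link 1 by -63°: θ ← 19° -63° = -44°
rotate link 1 by -81°: θ ← -44° -81° = -125°
rotate link 1 by +87°: θ ← -125° +87° = -38°
rotate link 1 by -46°: θ ← -38° -46° = -84°
rotate link 1 by -81°: θ ← -84° -81° = -165°
rotate link 1 by +38°: θ ← -165° +38° = -127°
h = r sin θ − e = -39.931776 − 12 = -51.931776
sin φ = h / L = -51.931776 / 261 = -0.19897232
φ = arcsin(-0.19897232) = -11.476870°

-11.4769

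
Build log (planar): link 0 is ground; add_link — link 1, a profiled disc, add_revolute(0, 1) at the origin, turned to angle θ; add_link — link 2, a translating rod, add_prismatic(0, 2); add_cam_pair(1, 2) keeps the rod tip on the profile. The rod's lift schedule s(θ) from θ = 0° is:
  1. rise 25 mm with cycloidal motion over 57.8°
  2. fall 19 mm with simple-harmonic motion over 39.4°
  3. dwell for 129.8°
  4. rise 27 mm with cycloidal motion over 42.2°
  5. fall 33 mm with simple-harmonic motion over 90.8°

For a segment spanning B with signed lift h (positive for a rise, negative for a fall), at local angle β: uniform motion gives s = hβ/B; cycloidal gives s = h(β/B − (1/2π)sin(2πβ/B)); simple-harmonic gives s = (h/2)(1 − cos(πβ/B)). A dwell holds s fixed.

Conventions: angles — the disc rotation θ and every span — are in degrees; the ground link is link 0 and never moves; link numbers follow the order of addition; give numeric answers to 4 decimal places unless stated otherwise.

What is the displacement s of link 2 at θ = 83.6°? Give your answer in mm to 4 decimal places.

seg 1 [0°–57.8°] cycloidal, h=25: full span → s += 25 → s = 25.0000
seg 2 [57.8°–97.2°] simple-harmonic, h=-19: θ=83.6° here. β=25.8, B=39.4. -19/2·(1 − cos(π·0.6548)) = -13.9406 → s = 11.0594

11.0594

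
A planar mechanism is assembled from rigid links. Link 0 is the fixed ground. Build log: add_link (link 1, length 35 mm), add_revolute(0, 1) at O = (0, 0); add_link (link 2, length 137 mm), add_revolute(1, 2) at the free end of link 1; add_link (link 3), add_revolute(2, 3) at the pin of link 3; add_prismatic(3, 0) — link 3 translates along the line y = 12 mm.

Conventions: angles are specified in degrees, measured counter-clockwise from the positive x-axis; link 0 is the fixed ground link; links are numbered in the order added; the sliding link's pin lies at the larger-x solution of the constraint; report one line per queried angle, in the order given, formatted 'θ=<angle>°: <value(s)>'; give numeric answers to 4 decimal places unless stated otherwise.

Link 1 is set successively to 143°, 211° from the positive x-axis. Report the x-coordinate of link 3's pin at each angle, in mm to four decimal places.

geometry: r = 35 mm, L = 137 mm, e = 12 mm
θ=143°: crank pin P = (r cos θ, r sin θ) = (-27.952243, 21.063526)
θ=143°: h = r sin θ − e = 21.063526 − 12 = 9.063526
θ=143°: x = r cos θ + √(L² − h²) = -27.952243 + 136.699863 = 108.747620
θ=211°: crank pin P = (r cos θ, r sin θ) = (-30.000856, -18.026333)
θ=211°: h = r sin θ − e = -18.026333 − 12 = -30.026333
θ=211°: x = r cos θ + √(L² − h²) = -30.000856 + 133.669067 = 103.668211

θ=143°: 108.7476
θ=211°: 103.6682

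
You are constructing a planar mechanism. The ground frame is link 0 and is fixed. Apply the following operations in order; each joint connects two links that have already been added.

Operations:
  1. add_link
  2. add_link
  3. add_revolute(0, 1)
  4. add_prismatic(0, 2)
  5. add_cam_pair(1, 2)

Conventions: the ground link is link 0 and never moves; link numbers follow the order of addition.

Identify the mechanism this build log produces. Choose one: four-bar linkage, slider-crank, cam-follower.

links: 3 (incl. ground); joints: 1 revolute, 1 prismatic, 1 higher (cam) pair, forming one closed loop
3 links, revolute + prismatic + higher pair in one loop → cam-follower

cam-follower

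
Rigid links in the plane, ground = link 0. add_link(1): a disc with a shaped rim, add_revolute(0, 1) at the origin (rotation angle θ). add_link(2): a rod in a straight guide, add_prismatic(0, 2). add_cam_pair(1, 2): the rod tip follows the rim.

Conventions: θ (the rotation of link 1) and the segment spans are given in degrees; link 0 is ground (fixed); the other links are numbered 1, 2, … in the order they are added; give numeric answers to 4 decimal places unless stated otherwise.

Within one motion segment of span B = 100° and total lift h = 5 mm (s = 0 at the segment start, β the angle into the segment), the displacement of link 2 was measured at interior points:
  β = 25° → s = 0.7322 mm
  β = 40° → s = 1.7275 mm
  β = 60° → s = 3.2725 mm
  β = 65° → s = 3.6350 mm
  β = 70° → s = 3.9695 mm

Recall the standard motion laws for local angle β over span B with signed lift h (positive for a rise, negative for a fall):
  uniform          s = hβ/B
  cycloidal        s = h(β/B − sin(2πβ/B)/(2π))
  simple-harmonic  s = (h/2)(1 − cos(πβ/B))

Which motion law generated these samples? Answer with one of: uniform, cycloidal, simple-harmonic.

candidates at β/B = r: uniform s = h·r (linear in β); cycloidal s = h·(r − sin(2πr)/(2π)); simple-harmonic s = (h/2)(1 − cos(πr))
β=25°: printed 0.7322 | uniform 1.2500, cycloidal 0.4542, simple-harmonic 0.7322
β=40°: printed 1.7275 | uniform 2.0000, cycloidal 1.5323, simple-harmonic 1.7275
β=60°: printed 3.2725 | uniform 3.0000, cycloidal 3.4677, simple-harmonic 3.2725
β=65°: printed 3.6350 | uniform 3.2500, cycloidal 3.8938, simple-harmonic 3.6350
β=70°: printed 3.9695 | uniform 3.5000, cycloidal 4.2568, simple-harmonic 3.9695
only one law matches every sample → simple-harmonic

simple-harmonic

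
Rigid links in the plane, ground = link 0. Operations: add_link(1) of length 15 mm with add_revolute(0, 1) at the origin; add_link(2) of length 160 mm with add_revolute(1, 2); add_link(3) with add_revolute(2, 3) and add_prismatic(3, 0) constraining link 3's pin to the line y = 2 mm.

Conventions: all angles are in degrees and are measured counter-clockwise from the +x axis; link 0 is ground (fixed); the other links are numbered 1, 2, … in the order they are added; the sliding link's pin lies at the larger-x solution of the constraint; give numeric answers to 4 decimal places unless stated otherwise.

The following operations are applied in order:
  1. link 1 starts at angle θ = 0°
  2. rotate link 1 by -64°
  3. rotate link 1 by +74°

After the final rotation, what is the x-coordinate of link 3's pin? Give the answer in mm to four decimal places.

geometry: r = 15 mm, L = 160 mm, e = 2 mm; θ starts at 0°
rotate link 1 by -64°: θ ← 0° -64° = -64°
rotate link 1 by +74°: θ ← -64° +74° = 10°
crank pin P = (r cos θ, r sin θ) = (14.772116, 2.604723)
h = r sin θ − e = 2.604723 − 2 = 0.604723
x = r cos θ + √(L² − h²) = 14.772116 + 159.998857 = 174.770974

174.7710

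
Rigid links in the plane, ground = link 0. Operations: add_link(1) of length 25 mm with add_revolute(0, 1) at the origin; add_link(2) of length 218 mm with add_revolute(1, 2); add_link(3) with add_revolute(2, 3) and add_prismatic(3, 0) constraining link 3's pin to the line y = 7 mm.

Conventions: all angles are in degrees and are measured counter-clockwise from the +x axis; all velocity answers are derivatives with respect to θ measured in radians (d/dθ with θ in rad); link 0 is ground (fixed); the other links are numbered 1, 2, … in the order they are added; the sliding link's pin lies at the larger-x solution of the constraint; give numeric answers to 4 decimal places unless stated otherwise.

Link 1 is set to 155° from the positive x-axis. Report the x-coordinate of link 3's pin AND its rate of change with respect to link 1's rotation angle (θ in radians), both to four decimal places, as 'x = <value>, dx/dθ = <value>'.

geometry: r = 25 mm, L = 218 mm, e = 7 mm
crank pin P = (r cos θ, r sin θ) = (-22.657695, 10.565457)
h = r sin θ − e = 10.565457 − 7 = 3.565457
x = r cos θ + √(L² − h²) = -22.657695 + 217.970841 = 195.313146
dx/dθ = −r sin θ − h·r cos θ/√(L² − h²) (θ in radians; h = 3.565457) = -10.194833

x = 195.3131, dx/dθ = -10.1948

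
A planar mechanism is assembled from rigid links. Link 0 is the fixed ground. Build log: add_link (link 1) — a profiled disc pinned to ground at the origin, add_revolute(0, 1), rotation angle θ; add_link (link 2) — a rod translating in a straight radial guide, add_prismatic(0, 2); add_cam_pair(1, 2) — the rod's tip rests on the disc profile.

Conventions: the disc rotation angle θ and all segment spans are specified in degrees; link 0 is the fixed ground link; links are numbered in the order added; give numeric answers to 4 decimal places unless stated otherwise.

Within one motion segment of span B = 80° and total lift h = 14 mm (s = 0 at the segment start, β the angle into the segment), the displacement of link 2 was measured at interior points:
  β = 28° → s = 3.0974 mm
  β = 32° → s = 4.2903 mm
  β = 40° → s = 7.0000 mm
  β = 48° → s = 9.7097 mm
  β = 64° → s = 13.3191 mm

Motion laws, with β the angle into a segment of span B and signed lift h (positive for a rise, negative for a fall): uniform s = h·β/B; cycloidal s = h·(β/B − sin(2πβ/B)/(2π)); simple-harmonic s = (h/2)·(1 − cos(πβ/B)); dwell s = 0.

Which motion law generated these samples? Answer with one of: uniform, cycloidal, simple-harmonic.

candidates at β/B = r: uniform s = h·r (linear in β); cycloidal s = h·(r − sin(2πr)/(2π)); simple-harmonic s = (h/2)(1 − cos(πr))
β=28°: printed 3.0974 | uniform 4.9000, cycloidal 3.0974, simple-harmonic 3.8221
β=32°: printed 4.2903 | uniform 5.6000, cycloidal 4.2903, simple-harmonic 4.8369
β=40°: printed 7.0000 | uniform 7.0000, cycloidal 7.0000, simple-harmonic 7.0000
β=48°: printed 9.7097 | uniform 8.4000, cycloidal 9.7097, simple-harmonic 9.1631
β=64°: printed 13.3191 | uniform 11.2000, cycloidal 13.3191, simple-harmonic 12.6631
only one law matches every sample → cycloidal

cycloidal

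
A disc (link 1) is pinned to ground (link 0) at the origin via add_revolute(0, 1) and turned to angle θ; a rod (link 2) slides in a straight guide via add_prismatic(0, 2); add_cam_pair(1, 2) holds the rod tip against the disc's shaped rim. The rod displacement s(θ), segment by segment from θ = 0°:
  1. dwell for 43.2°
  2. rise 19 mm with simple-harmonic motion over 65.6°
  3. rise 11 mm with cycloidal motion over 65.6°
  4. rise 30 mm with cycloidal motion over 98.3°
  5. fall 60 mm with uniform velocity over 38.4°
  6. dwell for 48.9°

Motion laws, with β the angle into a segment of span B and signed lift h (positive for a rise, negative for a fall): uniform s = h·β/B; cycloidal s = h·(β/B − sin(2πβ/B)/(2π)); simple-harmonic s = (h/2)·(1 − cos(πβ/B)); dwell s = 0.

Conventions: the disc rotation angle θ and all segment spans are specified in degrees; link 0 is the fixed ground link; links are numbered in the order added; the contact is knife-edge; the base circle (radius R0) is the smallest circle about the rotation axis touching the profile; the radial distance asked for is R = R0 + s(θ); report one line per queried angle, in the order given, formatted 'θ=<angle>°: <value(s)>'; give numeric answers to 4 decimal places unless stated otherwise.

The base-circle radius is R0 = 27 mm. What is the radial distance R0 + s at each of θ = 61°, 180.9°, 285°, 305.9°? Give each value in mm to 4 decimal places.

segment 1 (0° to 43.2°, dwell): s unchanged at 0.0000
θ = 61° falls in segment 2 (43.2° to 108.8°, simple-harmonic, h = 19): β = 61 − 43.2 = 17.8°, B = 65.6°; Δs = 19/2·(1 − cos(π·0.2713)) = 3.2476; s = 0.0000 + 3.2476 = 3.2476
segment 2 (43.2° to 108.8°, simple-harmonic, h = 19) is passed completely: s = 0.0000 + (19) = 19.0000
segment 3 (108.8° to 174.4°, cycloidal, h = 11) is passed completely: s = 19.0000 + (11) = 30.0000
θ = 180.9° falls in segment 4 (174.4° to 272.7°, cycloidal, h = 30): β = 180.9 − 174.4 = 6.5°, B = 98.3°; Δs = 30·(0.0661 − sin(2π·0.0661)/(2π)) = 0.0566; s = 30.0000 + 0.0566 = 30.0566
segment 4 (174.4° to 272.7°, cycloidal, h = 30) is passed completely: s = 30.0000 + (30) = 60.0000
θ = 285° falls in segment 5 (272.7° to 311.1°, uniform, h = -60): β = 285 − 272.7 = 12.3°, B = 38.4°; Δs = -60·12.3/38.4 = -19.2188; s = 60.0000 − 19.2188 = 40.7812
θ = 305.9° falls in segment 5 (272.7° to 311.1°, uniform, h = -60): β = 305.9 − 272.7 = 33.2°, B = 38.4°; Δs = -60·33.2/38.4 = -51.8750; s = 60.0000 − 51.8750 = 8.1250
θ=61°: R = R0 + s = 27 + 3.2476 = 30.2476
θ=180.9°: R = R0 + s = 27 + 30.0566 = 57.0566
θ=285°: R = R0 + s = 27 + 40.7812 = 67.7812
θ=305.9°: R = R0 + s = 27 + 8.1250 = 35.1250

θ=61°: 30.2476
θ=180.9°: 57.0566
θ=285°: 67.7812
θ=305.9°: 35.1250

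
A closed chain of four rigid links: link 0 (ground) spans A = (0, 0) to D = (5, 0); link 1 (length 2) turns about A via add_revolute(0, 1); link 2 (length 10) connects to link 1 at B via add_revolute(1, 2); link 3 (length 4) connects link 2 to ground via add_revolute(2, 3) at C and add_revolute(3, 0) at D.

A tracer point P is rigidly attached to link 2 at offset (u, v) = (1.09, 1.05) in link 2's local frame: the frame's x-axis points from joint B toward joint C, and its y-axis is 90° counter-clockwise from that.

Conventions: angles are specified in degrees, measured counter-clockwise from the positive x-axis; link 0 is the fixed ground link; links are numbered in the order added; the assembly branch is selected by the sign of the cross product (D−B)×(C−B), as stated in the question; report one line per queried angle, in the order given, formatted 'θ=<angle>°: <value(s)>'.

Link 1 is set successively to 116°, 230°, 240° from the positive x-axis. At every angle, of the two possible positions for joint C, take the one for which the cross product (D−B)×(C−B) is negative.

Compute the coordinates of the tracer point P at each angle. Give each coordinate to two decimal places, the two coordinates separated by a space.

A=(0,0), D=(5.00,0)
θ=116°: B = A + 2.00·(cos116°, sin116°) = (-0.8767, 1.7976)
θ=116°: |BD| = 6.1455
θ=116°: circle(B,10.00) ∩ circle(D,4.00): a=9.9070, h=1.3606
θ=116°:   candidates: C₊=(8.9950,0.2008) cross=8.362; C₋=(8.1990,-2.4013) cross=-8.362
θ=116°:   branch - wants cross < 0 → take C=(8.1990,-2.4013) (cross=-8.362)
θ=116°: ex = (C−B)/|BC| = (0.9076,-0.4199); ey = (0.4199,0.9076)
θ=116°: P = B + 1.09·ex + 1.05·ey = (0.5534,2.2929)
θ=230°: B = A + 2.00·(cos230°, sin230°) = (-1.2856, -1.5321)
θ=230°: |BD| = 6.4696
θ=230°: circle(B,10.00) ∩ circle(D,4.00): a=9.7267, h=2.3219
θ=230°:   candidates: C₊=(7.6146,3.0272) cross=15.022; C₋=(8.7143,-1.4845) cross=-15.022
θ=230°:   branch - wants cross < 0 → take C=(8.7143,-1.4845) (cross=-15.022)
θ=230°: ex = (C−B)/|BC| = (1.0000,0.0048); ey = (-0.0048,1.0000)
θ=230°: P = B + 1.09·ex + 1.05·ey = (-0.2006,-0.4769)
θ=240°: B = A + 2.00·(cos240°, sin240°) = (-1.0000, -1.7321)
θ=240°: |BD| = 6.2450
θ=240°: circle(B,10.00) ∩ circle(D,4.00): a=9.8479, h=1.7376
θ=240°:   candidates: C₊=(7.9796,2.6687) cross=10.851; C₋=(8.9435,-0.6702) cross=-10.851
θ=240°:   branch - wants cross < 0 → take C=(8.9435,-0.6702) (cross=-10.851)
θ=240°: ex = (C−B)/|BC| = (0.9943,0.1062); ey = (-0.1062,0.9943)
θ=240°: P = B + 1.09·ex + 1.05·ey = (-0.0277,-0.5722)

θ=116°: 0.55 2.29
θ=230°: -0.20 -0.48
θ=240°: -0.03 -0.57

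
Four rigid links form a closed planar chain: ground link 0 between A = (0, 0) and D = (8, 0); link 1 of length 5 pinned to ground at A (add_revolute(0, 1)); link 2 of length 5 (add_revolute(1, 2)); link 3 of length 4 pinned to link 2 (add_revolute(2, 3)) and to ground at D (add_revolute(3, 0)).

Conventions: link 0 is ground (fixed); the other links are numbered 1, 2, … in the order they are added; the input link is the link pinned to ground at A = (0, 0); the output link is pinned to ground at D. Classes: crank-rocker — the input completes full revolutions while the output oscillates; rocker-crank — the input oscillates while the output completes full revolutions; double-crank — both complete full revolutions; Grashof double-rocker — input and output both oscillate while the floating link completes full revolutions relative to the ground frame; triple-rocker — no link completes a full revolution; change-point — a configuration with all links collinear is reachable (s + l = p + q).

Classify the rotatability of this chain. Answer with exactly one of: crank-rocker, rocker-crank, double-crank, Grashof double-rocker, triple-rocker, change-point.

lengths: ground=8, input=5, coupler=5, output=4
sorted: s=4 (shortest), l=8 (longest), p+q=10
s + l = 12 vs p + q = 10
s + l > p + q → non-Grashof → no link fully rotates → triple-rocker

triple-rocker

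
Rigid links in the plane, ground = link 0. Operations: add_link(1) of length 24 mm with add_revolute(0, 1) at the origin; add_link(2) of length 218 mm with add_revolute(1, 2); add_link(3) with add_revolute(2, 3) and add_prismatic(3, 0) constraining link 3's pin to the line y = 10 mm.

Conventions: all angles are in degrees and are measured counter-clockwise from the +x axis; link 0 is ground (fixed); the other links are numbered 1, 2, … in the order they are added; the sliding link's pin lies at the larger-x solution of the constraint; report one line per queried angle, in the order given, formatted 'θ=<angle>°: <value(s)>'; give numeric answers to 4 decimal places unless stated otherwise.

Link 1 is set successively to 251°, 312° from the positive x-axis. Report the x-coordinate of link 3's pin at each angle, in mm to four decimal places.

geometry: r = 24 mm, L = 218 mm, e = 10 mm
θ=251°: crank pin P = (r cos θ, r sin θ) = (-7.813636, -22.692446)
θ=251°: h = r sin θ − e = -22.692446 − 10 = -32.692446
θ=251°: x = r cos θ + √(L² − h²) = -7.813636 + 215.534693 = 207.721058
θ=312°: crank pin P = (r cos θ, r sin θ) = (16.059135, -17.835476)
θ=312°: h = r sin θ − e = -17.835476 − 10 = -27.835476
θ=312°: x = r cos θ + √(L² − h²) = 16.059135 + 216.215601 = 232.274736

θ=251°: 207.7211
θ=312°: 232.2747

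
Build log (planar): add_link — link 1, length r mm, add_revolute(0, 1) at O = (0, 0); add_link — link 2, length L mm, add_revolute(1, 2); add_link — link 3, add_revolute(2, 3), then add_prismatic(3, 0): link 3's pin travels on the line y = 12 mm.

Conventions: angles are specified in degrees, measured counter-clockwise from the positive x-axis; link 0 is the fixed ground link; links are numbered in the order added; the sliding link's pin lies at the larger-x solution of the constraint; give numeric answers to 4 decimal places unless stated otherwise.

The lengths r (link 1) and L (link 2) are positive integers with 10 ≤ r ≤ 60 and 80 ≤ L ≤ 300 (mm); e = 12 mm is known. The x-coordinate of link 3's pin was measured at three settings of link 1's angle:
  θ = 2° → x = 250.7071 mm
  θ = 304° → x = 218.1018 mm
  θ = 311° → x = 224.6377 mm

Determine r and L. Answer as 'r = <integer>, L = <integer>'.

constraint per measurement: (x − r cos θ)² + (r sin θ − e)² = L²
subtracting the θ₁ and θ₂ equations cancels the r² and L² terms:
r = (x₁² − x₂²) / (2[(x₁cos θ₁ + e sin θ₁) − (x₂cos θ₂ + e sin θ₂)]) = 54.9999 → r = 55
L² = (x₁ − r cos θ₁)² + (r sin θ₁ − e)² = 38416.0013 → L = 196.0000 → L = 196
check at θ₃=311°: x = 224.6377 (printed 224.6377) ✓

r = 55, L = 196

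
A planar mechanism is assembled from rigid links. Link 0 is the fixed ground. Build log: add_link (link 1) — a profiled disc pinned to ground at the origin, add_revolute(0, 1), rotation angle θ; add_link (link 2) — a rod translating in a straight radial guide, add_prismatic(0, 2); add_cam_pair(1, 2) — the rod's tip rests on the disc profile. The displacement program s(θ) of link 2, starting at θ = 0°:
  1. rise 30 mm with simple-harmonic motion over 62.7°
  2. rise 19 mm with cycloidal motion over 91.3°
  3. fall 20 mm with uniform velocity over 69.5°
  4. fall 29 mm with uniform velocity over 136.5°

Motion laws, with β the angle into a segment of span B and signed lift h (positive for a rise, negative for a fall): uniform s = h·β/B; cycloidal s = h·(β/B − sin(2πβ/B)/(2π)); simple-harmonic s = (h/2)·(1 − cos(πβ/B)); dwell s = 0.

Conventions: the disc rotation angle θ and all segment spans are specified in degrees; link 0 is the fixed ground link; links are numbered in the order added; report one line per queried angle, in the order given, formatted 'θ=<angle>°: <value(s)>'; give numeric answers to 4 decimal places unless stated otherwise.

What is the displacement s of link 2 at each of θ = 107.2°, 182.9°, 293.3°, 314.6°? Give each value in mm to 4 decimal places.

seg 1 [0°–62.7°] simple-harmonic, h=30: full span → s += 30 → s = 30.0000
seg 2 [62.7°–154°] cycloidal, h=19: θ=107.2° here. β=44.5, B=91.3. 19·(0.4874 − sin(2π·0.4874)/(2π)) = 9.0216 → s = 39.0216
seg 2 [62.7°–154°] cycloidal, h=19: full span → s += 19 → s = 49.0000
seg 3 [154°–223.5°] uniform, h=-20: θ=182.9° here. β=28.9, B=69.5. -20·28.9/69.5 = -8.3165 → s = 40.6835
seg 3 [154°–223.5°] uniform, h=-20: full span → s += -20 → s = 29.0000
seg 4 [223.5°–360°] uniform, h=-29: θ=293.3° here. β=69.8, B=136.5. -29·69.8/136.5 = -14.8293 → s = 14.1707
seg 4 [223.5°–360°] uniform, h=-29: θ=314.6° here. β=91.1, B=136.5. -29·91.1/136.5 = -19.3546 → s = 9.6454

θ=107.2°: 39.0216
θ=182.9°: 40.6835
θ=293.3°: 14.1707
θ=314.6°: 9.6454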